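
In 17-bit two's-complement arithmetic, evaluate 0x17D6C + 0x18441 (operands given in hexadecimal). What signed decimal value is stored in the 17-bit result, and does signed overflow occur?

-65107; no overflow

0x17D6C = 10111110101101100 = -33428 (signed)
0x18441 = 11000010001000001 = -31679 (signed)
  10111110101101100
+ 11000010001000001
= 10000000110101101  (discard carry-out 1)
Result 10000000110101101: MSB = 1 → 65965 − 131072 = -65107.
Both addends are negative and so is the stored result: no signed overflow.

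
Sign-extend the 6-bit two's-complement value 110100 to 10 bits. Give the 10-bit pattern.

1111110100

MSB of 110100 is 1; replicate it into the new high bits.
1111|110100 → 1111110100 (still -12).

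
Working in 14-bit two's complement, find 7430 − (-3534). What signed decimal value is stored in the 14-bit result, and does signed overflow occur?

-5420; overflow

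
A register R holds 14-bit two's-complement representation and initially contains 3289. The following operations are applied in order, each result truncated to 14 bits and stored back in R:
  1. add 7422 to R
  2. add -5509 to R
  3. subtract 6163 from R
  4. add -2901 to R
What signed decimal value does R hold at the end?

-3862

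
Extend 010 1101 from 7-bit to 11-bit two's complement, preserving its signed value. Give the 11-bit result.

00000101101

MSB of 0101101 is 0; replicate it into the new high bits.
0000|0101101 → 00000101101 (still 45).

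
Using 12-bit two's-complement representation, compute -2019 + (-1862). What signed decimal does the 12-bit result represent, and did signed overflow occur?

-2019 → 100000011101
-1862 → 100010111010
  100000011101
+ 100010111010
= 000011010111  (discard carry-out 1)
Result 000011010111: MSB = 0 → value 215.
Both addends are negative but the stored result is non-negative: signed overflow. The true value -2019 + (-1862) = -3881 lies outside [-2048, 2047].

215; overflow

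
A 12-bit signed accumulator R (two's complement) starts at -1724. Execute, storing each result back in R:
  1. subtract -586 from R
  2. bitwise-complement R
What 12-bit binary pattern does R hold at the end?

Start: R = -1724 = 100101000100.
R = -1724 − (-586) = -1138 = 101110001110
R = NOT 101110001110 = 010001110001 = 1137

010001110001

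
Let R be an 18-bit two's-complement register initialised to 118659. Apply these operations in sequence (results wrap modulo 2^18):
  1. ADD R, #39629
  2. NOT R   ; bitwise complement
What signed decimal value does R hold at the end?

103855

Start: R = 118659 = 011100111110000011.
R = 118659 + 39629 = 158288; wraps to -103856 = 100110101001010000
R = NOT 100110101001010000 = 011001010110101111 = 103855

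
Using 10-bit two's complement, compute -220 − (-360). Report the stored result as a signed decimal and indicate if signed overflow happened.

140; no overflow

-220 → 1100100100
-360 → 1010011000
Subtract via negate-and-add: invert 1010011000 + 1 = 0101101000 (i.e. 360).
  1100100100
+ 0101101000
= 0010001100  (discard carry-out 1)
Result 0010001100: MSB = 0 → value 140.
Addends (after negating the subtrahend) have opposite signs, so signed overflow cannot occur.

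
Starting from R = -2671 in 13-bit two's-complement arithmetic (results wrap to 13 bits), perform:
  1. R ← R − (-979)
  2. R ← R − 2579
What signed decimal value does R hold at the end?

Start: R = -2671 = 1010110010001.
R = -2671 − (-979) = -1692 = 1100101100100
R = -1692 − 2579 = -4271; wraps to 3921 = 0111101010001

3921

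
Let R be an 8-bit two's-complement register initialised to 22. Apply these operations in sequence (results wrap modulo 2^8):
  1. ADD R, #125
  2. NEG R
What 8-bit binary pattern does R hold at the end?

Start: R = 22 = 00010110.
R = 22 + 125 = 147; wraps to -109 = 10010011
R = −(-109) = 109 = 01101101

01101101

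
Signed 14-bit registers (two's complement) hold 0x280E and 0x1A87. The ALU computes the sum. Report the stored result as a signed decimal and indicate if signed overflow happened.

661; no overflow

0x280E = 10100000001110 = -6130 (signed)
0x1A87 = 01101010000111 = 6791 (signed)
  10100000001110
+ 01101010000111
= 00001010010101  (discard carry-out 1)
Result 00001010010101: MSB = 0 → value 661.
Addends have opposite signs, so signed overflow cannot occur.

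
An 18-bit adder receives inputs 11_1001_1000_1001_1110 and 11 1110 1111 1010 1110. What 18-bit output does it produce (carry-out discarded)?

111000100001001100

  111001100010011110
+ 111110111110101110
= 111000100001001100  (discard carry-out 1)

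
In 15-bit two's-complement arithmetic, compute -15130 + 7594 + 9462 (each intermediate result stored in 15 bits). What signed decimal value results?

1926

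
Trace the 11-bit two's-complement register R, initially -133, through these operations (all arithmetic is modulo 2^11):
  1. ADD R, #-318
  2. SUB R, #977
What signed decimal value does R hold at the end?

Start: R = -133 = 11101111011.
R = -133 + (-318) = -451 = 11000111101
R = -451 − 977 = -1428; wraps to 620 = 01001101100

620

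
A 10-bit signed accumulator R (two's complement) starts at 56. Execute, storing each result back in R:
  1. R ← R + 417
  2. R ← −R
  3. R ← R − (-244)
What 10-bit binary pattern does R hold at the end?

Start: R = 56 = 0000111000.
R = 56 + 417 = 473 = 0111011001
R = −(473) = -473 = 1000100111
R = -473 − (-244) = -229 = 1100011011

1100011011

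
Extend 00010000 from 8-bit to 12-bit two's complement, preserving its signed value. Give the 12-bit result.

MSB of 00010000 is 0; replicate it into the new high bits.
0000|00010000 → 000000010000 (still 16).

000000010000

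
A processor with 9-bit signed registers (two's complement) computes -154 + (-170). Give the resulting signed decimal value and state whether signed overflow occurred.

-154 → 101100110
-170 → 101010110
  101100110
+ 101010110
= 010111100  (discard carry-out 1)
Result 010111100: MSB = 0 → value 188.
Both addends are negative but the stored result is non-negative: signed overflow. The true value -154 + (-170) = -324 lies outside [-256, 255].

188; overflow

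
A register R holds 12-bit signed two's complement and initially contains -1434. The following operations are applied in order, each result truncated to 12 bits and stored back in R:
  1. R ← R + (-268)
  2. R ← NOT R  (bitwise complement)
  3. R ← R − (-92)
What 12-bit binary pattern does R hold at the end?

011100000001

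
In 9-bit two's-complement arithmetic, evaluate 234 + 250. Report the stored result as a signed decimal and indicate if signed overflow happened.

234 → 011101010
250 → 011111010
  011101010
+ 011111010
= 111100100
Result 111100100: MSB = 1 → 484 − 512 = -28.
Both addends are non-negative but the stored result is negative: signed overflow. The true value 234 + 250 = 484 lies outside [-256, 255].

-28; overflow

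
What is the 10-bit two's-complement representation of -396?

1001110100

|-396| = 396 = 0110001100 in 10 bits.
Invert the bits: 1001110011. Add 1: 1001110100.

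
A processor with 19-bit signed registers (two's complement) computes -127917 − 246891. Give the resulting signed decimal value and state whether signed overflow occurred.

149480; overflow

-127917 → 1100000110001010011
246891 → 0111100010001101011
Subtract via negate-and-add: invert 0111100010001101011 + 1 = 1000011101110010101 (i.e. -246891).
  1100000110001010011
+ 1000011101110010101
= 0100100011111101000  (discard carry-out 1)
Result 0100100011111101000: MSB = 0 → value 149480.
Both addends (after negating the subtrahend) are negative but the stored result is non-negative: signed overflow. The true value -127917 − 246891 = -374808 lies outside [-262144, 262143].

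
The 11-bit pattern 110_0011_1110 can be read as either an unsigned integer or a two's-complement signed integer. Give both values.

unsigned = 1598, signed = -450

Unsigned: 11000111110 = 1598.
Signed: MSB=1 → 1598 − 2048 = -450.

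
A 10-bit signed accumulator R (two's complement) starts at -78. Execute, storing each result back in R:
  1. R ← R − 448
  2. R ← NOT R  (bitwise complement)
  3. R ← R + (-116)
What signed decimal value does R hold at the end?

409

Start: R = -78 = 1110110010.
R = -78 − 448 = -526; wraps to 498 = 0111110010
R = NOT 0111110010 = 1000001101 = -499
R = -499 + (-116) = -615; wraps to 409 = 0110011001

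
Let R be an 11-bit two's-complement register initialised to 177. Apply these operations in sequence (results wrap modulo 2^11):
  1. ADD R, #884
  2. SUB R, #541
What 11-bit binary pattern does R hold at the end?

01000001000

Start: R = 177 = 00010110001.
R = 177 + 884 = 1061; wraps to -987 = 10000100101
R = -987 − 541 = -1528; wraps to 520 = 01000001000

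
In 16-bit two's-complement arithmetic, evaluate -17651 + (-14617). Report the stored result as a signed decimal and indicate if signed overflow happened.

-17651 → 1011101100001101
-14617 → 1100011011100111
  1011101100001101
+ 1100011011100111
= 1000000111110100  (discard carry-out 1)
Result 1000000111110100: MSB = 1 → 33268 − 65536 = -32268.
Both addends are negative and so is the stored result: no signed overflow.

-32268; no overflow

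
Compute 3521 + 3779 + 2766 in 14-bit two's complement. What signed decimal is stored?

3521 + 3779 = 7300 (01110010000100)
7300 + 2766 = 10066 → wraps to -6318 (10011101010010)

-6318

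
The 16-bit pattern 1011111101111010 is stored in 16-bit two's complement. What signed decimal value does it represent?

-16518

MSB is 1, so the value is negative.
Invert: 0100000010000101. Add 1: 0100000010000110 = 16518. So the value is −16518.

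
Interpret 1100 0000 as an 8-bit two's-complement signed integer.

-64

MSB is 1, so the value is negative.
Invert: 00111111. Add 1: 01000000 = 64. So the value is −64.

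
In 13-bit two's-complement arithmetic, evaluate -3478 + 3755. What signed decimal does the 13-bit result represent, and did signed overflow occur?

277; no overflow

-3478 → 1001001101010
3755 → 0111010101011
  1001001101010
+ 0111010101011
= 0000100010101  (discard carry-out 1)
Result 0000100010101: MSB = 0 → value 277.
Addends have opposite signs, so signed overflow cannot occur.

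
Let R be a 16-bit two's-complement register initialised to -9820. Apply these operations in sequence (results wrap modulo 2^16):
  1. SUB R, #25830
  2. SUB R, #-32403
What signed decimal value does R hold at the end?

-3247

Start: R = -9820 = 1101100110100100.
R = -9820 − 25830 = -35650; wraps to 29886 = 0111010010111110
R = 29886 − (-32403) = 62289; wraps to -3247 = 1111001101010001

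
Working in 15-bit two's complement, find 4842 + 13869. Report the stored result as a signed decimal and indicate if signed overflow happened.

-14057; overflow

4842 → 001001011101010
13869 → 011011000101101
  001001011101010
+ 011011000101101
= 100100100010111
Result 100100100010111: MSB = 1 → 18711 − 32768 = -14057.
Both addends are non-negative but the stored result is negative: signed overflow. The true value 4842 + 13869 = 18711 lies outside [-16384, 16383].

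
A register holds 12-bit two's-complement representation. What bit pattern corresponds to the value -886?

110010001010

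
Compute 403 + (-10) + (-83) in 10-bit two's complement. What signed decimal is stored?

403 + (-10) = 393 (0110001001)
393 + (-83) = 310 (0100110110)

310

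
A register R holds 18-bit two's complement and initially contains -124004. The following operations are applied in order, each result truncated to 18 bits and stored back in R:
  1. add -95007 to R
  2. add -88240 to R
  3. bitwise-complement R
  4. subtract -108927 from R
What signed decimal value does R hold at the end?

Start: R = -124004 = 100001101110011100.
R = -124004 + (-95007) = -219011; wraps to 43133 = 001010100001111101
R = 43133 + (-88240) = -45107 = 110100111111001101
R = NOT 110100111111001101 = 001011000000110010 = 45106
R = 45106 − (-108927) = 154033; wraps to -108111 = 100101100110110001

-108111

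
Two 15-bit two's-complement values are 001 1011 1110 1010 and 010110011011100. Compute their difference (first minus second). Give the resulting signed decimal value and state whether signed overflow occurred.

001 1011 1110 1010 → 001101111101010 = 7146 (signed)
010110011011100 = 11484 (signed)
Subtract via negate-and-add: invert 010110011011100 + 1 = 101001100100100 (i.e. -11484).
  001101111101010
+ 101001100100100
= 110111100001110
Result 110111100001110: MSB = 1 → 28430 − 32768 = -4338.
Addends (after negating the subtrahend) have opposite signs, so signed overflow cannot occur.

-4338; no overflow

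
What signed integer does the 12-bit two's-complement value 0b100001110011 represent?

MSB is 1, so the value is negative.
Invert: 011110001100. Add 1: 011110001101 = 1933. So the value is −1933.

-1933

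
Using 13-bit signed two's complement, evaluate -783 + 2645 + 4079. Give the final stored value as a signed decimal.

-2251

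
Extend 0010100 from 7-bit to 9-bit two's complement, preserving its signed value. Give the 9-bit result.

MSB of 0010100 is 0; replicate it into the new high bits.
00|0010100 → 000010100 (still 20).

000010100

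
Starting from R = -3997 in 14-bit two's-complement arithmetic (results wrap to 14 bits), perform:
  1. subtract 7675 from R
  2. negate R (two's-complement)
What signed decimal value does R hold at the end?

Start: R = -3997 = 11000001100011.
R = -3997 − 7675 = -11672; wraps to 4712 = 01001001101000
R = −(4712) = -4712 = 10110110011000

-4712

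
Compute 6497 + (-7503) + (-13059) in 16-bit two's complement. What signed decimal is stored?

-14065

6497 + (-7503) = -1006 (1111110000010010)
-1006 + (-13059) = -14065 (1100100100001111)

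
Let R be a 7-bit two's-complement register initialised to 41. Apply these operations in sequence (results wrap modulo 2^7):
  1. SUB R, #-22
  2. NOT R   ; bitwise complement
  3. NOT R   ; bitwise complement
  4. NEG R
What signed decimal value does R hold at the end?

-63

Start: R = 41 = 0101001.
R = 41 − (-22) = 63 = 0111111
R = NOT 0111111 = 1000000 = -64
R = NOT 1000000 = 0111111 = 63
R = −(63) = -63 = 1000001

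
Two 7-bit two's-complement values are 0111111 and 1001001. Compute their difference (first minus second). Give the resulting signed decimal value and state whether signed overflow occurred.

-10; overflow

0111111 = 63 (signed)
1001001 = -55 (signed)
Subtract via negate-and-add: invert 1001001 + 1 = 0110111 (i.e. 55).
  0111111
+ 0110111
= 1110110
Result 1110110: MSB = 1 → 118 − 128 = -10.
Both addends (after negating the subtrahend) are non-negative but the stored result is negative: signed overflow. The true value 63 − (-55) = 118 lies outside [-64, 63].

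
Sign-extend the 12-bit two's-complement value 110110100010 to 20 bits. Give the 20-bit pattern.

MSB of 110110100010 is 1; replicate it into the new high bits.
11111111|110110100010 → 11111111110110100010 (still -606).

11111111110110100010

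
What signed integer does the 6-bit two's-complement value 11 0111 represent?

MSB is 1, so the value is negative.
Unsigned reading: 55. Subtract 2^6 = 64: 55 − 64 = -9.

-9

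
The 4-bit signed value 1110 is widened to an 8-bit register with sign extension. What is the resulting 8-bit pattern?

11111110

MSB of 1110 is 1; replicate it into the new high bits.
1111|1110 → 11111110 (still -2).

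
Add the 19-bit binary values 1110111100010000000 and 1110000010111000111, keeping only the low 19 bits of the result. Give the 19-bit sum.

1100111111001000111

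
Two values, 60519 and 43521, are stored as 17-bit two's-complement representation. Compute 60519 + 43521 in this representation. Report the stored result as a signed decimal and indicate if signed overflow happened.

-27032; overflow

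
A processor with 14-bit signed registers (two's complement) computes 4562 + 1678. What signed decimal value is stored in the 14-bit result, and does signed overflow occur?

6240; no overflow

4562 → 01000111010010
1678 → 00011010001110
  01000111010010
+ 00011010001110
= 01100001100000
Result 01100001100000: MSB = 0 → value 6240.
Both addends are non-negative and so is the stored result: no signed overflow.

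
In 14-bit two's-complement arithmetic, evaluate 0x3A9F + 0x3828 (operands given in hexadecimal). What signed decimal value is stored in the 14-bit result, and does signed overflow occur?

-3385; no overflow

0x3A9F = 11101010011111 = -1377 (signed)
0x3828 = 11100000101000 = -2008 (signed)
  11101010011111
+ 11100000101000
= 11001011000111  (discard carry-out 1)
Result 11001011000111: MSB = 1 → 12999 − 16384 = -3385.
Both addends are negative and so is the stored result: no signed overflow.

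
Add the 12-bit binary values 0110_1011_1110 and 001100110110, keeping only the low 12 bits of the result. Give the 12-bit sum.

100111110100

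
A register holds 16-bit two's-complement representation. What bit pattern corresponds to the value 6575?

6575 is non-negative, so write it directly in 16 bits: 0001100110101111.

0001100110101111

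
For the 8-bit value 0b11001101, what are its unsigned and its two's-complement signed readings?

Unsigned: 11001101 = 205.
Signed: MSB=1 → 205 − 256 = -51.

unsigned = 205, signed = -51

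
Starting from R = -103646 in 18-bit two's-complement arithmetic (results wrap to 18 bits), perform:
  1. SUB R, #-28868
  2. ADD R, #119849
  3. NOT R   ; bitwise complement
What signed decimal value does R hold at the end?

-45072

Start: R = -103646 = 100110101100100010.
R = -103646 − (-28868) = -74778 = 101101101111100110
R = -74778 + 119849 = 45071 = 001011000000001111
R = NOT 001011000000001111 = 110100111111110000 = -45072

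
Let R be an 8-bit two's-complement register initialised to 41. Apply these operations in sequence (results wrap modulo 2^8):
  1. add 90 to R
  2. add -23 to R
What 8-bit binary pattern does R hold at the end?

01101100

Start: R = 41 = 00101001.
R = 41 + 90 = 131; wraps to -125 = 10000011
R = -125 + (-23) = -148; wraps to 108 = 01101100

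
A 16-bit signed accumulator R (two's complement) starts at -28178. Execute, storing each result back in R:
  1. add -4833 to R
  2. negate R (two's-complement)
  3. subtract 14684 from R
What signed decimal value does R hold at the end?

Start: R = -28178 = 1001000111101110.
R = -28178 + (-4833) = -33011; wraps to 32525 = 0111111100001101
R = −(32525) = -32525 = 1000000011110011
R = -32525 − 14684 = -47209; wraps to 18327 = 0100011110010111

18327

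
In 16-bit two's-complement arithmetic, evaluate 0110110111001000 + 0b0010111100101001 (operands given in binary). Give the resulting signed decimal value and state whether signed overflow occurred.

-25359; overflow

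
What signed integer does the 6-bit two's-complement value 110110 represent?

-10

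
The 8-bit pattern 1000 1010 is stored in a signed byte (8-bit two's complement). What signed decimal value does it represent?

MSB is 1, so the value is negative.
Unsigned reading: 138. Subtract 2^8 = 256: 138 − 256 = -118.

-118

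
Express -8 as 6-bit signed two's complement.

|-8| = 8 = 001000 in 6 bits.
Invert the bits: 110111. Add 1: 111000.

111000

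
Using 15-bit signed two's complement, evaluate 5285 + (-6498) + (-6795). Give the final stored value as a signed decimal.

5285 + (-6498) = -1213 (111101101000011)
-1213 + (-6795) = -8008 (110000010111000)

-8008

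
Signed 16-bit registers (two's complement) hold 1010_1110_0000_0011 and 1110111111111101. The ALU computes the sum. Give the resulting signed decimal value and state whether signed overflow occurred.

1010_1110_0000_0011 → 1010111000000011 = -20989 (signed)
1110111111111101 = -4099 (signed)
  1010111000000011
+ 1110111111111101
= 1001111000000000  (discard carry-out 1)
Result 1001111000000000: MSB = 1 → 40448 − 65536 = -25088.
Both addends are negative and so is the stored result: no signed overflow.

-25088; no overflow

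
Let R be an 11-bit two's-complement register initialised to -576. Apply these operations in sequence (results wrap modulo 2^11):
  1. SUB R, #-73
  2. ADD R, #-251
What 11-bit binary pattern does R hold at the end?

Start: R = -576 = 10111000000.
R = -576 − (-73) = -503 = 11000001001
R = -503 + (-251) = -754 = 10100001110

10100001110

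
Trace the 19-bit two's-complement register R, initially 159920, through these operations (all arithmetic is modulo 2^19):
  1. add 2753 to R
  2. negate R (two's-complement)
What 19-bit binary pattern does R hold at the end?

Start: R = 159920 = 0100111000010110000.
R = 159920 + 2753 = 162673 = 0100111101101110001
R = −(162673) = -162673 = 1011000010010001111

1011000010010001111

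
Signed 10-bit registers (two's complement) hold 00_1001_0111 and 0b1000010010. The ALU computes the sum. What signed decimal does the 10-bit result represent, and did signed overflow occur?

-343; no overflow

00_1001_0111 → 0010010111 = 151 (signed)
0b1000010010 → 1000010010 = -494 (signed)
  0010010111
+ 1000010010
= 1010101001
Result 1010101001: MSB = 1 → 681 − 1024 = -343.
Addends have opposite signs, so signed overflow cannot occur.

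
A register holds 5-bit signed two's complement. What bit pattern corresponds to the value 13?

13 is non-negative, so write it directly in 5 bits: 01101.

01101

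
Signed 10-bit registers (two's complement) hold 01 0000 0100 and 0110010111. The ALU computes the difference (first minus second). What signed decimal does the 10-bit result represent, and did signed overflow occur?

-147; no overflow

01 0000 0100 → 0100000100 = 260 (signed)
0110010111 = 407 (signed)
Subtract via negate-and-add: invert 0110010111 + 1 = 1001101001 (i.e. -407).
  0100000100
+ 1001101001
= 1101101101
Result 1101101101: MSB = 1 → 877 − 1024 = -147.
Addends (after negating the subtrahend) have opposite signs, so signed overflow cannot occur.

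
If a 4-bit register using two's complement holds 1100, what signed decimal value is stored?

-4

MSB is 1, so the value is negative.
Unsigned reading: 12. Subtract 2^4 = 16: 12 − 16 = -4.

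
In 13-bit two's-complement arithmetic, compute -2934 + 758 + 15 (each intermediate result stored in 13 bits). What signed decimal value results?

-2934 + 758 = -2176 (1011110000000)
-2176 + 15 = -2161 (1011110001111)

-2161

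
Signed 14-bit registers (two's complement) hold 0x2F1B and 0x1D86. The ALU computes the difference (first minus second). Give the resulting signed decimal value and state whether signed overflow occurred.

4501; overflow

0x2F1B = 10111100011011 = -4325 (signed)
0x1D86 = 01110110000110 = 7558 (signed)
Subtract via negate-and-add: invert 01110110000110 + 1 = 10001001111010 (i.e. -7558).
  10111100011011
+ 10001001111010
= 01000110010101  (discard carry-out 1)
Result 01000110010101: MSB = 0 → value 4501.
Both addends (after negating the subtrahend) are negative but the stored result is non-negative: signed overflow. The true value -4325 − 7558 = -11883 lies outside [-8192, 8191].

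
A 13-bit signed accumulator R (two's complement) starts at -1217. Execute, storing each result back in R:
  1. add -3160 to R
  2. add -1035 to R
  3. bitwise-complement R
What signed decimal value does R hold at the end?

-2781

Start: R = -1217 = 1101100111111.
R = -1217 + (-3160) = -4377; wraps to 3815 = 0111011100111
R = 3815 + (-1035) = 2780 = 0101011011100
R = NOT 0101011011100 = 1010100100011 = -2781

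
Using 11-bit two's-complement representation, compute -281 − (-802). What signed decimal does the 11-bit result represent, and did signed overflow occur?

-281 → 11011100111
-802 → 10011011110
Subtract via negate-and-add: invert 10011011110 + 1 = 01100100010 (i.e. 802).
  11011100111
+ 01100100010
= 01000001001  (discard carry-out 1)
Result 01000001001: MSB = 0 → value 521.
Addends (after negating the subtrahend) have opposite signs, so signed overflow cannot occur.

521; no overflow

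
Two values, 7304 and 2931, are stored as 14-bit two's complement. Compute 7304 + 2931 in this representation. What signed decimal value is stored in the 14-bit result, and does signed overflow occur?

7304 → 01110010001000
2931 → 00101101110011
  01110010001000
+ 00101101110011
= 10011111111011
Result 10011111111011: MSB = 1 → 10235 − 16384 = -6149.
Both addends are non-negative but the stored result is negative: signed overflow. The true value 7304 + 2931 = 10235 lies outside [-8192, 8191].

-6149; overflow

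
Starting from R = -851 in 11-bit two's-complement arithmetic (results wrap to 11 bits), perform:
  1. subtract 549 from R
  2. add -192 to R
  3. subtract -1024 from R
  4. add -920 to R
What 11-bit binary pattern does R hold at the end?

Start: R = -851 = 10010101101.
R = -851 − 549 = -1400; wraps to 648 = 01010001000
R = 648 + (-192) = 456 = 00111001000
R = 456 − (-1024) = 1480; wraps to -568 = 10111001000
R = -568 + (-920) = -1488; wraps to 560 = 01000110000

01000110000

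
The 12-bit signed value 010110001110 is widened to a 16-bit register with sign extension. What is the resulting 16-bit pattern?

0000010110001110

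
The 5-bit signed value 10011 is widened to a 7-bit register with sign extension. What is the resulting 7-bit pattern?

MSB of 10011 is 1; replicate it into the new high bits.
11|10011 → 1110011 (still -13).

1110011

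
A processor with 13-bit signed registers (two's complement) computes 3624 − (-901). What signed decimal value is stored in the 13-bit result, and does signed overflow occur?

-3667; overflow

3624 → 0111000101000
-901 → 1110001111011
Subtract via negate-and-add: invert 1110001111011 + 1 = 0001110000101 (i.e. 901).
  0111000101000
+ 0001110000101
= 1000110101101
Result 1000110101101: MSB = 1 → 4525 − 8192 = -3667.
Both addends (after negating the subtrahend) are non-negative but the stored result is negative: signed overflow. The true value 3624 − (-901) = 4525 lies outside [-4096, 4095].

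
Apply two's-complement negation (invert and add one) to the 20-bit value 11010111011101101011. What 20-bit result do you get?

00101000100010010101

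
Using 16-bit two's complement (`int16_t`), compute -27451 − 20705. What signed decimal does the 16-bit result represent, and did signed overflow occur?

17380; overflow

-27451 → 1001010011000101
20705 → 0101000011100001
Subtract via negate-and-add: invert 0101000011100001 + 1 = 1010111100011111 (i.e. -20705).
  1001010011000101
+ 1010111100011111
= 0100001111100100  (discard carry-out 1)
Result 0100001111100100: MSB = 0 → value 17380.
Both addends (after negating the subtrahend) are negative but the stored result is non-negative: signed overflow. The true value -27451 − 20705 = -48156 lies outside [-32768, 32767].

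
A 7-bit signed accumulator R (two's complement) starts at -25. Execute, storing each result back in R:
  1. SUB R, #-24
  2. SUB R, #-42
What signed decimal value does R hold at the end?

Start: R = -25 = 1100111.
R = -25 − (-24) = -1 = 1111111
R = -1 − (-42) = 41 = 0101001

41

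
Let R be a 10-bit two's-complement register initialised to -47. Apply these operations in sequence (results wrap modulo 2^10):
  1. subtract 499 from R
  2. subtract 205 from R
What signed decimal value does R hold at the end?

273

Start: R = -47 = 1111010001.
R = -47 − 499 = -546; wraps to 478 = 0111011110
R = 478 − 205 = 273 = 0100010001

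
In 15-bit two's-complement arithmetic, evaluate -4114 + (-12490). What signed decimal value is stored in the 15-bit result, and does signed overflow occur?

16164; overflow

-4114 → 110111111101110
-12490 → 100111100110110
  110111111101110
+ 100111100110110
= 011111100100100  (discard carry-out 1)
Result 011111100100100: MSB = 0 → value 16164.
Both addends are negative but the stored result is non-negative: signed overflow. The true value -4114 + (-12490) = -16604 lies outside [-16384, 16383].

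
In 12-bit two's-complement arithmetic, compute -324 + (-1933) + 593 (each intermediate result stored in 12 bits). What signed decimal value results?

-1664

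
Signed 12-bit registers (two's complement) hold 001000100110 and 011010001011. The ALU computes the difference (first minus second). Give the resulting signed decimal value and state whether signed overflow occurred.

-1125; no overflow

001000100110 = 550 (signed)
011010001011 = 1675 (signed)
Subtract via negate-and-add: invert 011010001011 + 1 = 100101110101 (i.e. -1675).
  001000100110
+ 100101110101
= 101110011011
Result 101110011011: MSB = 1 → 2971 − 4096 = -1125.
Addends (after negating the subtrahend) have opposite signs, so signed overflow cannot occur.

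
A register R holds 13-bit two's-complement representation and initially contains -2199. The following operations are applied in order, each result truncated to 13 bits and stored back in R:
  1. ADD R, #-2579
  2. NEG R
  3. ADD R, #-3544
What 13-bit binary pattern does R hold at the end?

Start: R = -2199 = 1011101101001.
R = -2199 + (-2579) = -4778; wraps to 3414 = 0110101010110
R = −(3414) = -3414 = 1001010101010
R = -3414 + (-3544) = -6958; wraps to 1234 = 0010011010010

0010011010010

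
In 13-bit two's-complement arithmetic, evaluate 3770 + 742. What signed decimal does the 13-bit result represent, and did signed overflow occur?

3770 → 0111010111010
742 → 0001011100110
  0111010111010
+ 0001011100110
= 1000110100000
Result 1000110100000: MSB = 1 → 4512 − 8192 = -3680.
Both addends are non-negative but the stored result is negative: signed overflow. The true value 3770 + 742 = 4512 lies outside [-4096, 4095].

-3680; overflow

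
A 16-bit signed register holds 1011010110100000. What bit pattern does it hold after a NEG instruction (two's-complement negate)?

Invert: 0100101001011111. Add 1: 0100101001100000.
Check: 1011010110100000 = -19040, 0100101001100000 = 19040.

0100101001100000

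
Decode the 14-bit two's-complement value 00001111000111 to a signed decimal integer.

MSB is 0, so the value is non-negative: 00001111000111 = 967.

967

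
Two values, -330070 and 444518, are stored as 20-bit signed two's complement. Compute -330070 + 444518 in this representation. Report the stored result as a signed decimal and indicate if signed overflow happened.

-330070 → 10101111011010101010
444518 → 01101100100001100110
  10101111011010101010
+ 01101100100001100110
= 00011011111100010000  (discard carry-out 1)
Result 00011011111100010000: MSB = 0 → value 114448.
Addends have opposite signs, so signed overflow cannot occur.

114448; no overflow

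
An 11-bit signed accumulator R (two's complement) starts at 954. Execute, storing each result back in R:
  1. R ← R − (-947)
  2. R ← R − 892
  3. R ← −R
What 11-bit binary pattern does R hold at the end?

10000001111

Start: R = 954 = 01110111010.
R = 954 − (-947) = 1901; wraps to -147 = 11101101101
R = -147 − 892 = -1039; wraps to 1009 = 01111110001
R = −(1009) = -1009 = 10000001111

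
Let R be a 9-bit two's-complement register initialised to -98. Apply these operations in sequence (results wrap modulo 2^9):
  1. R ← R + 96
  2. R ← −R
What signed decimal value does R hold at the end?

Start: R = -98 = 110011110.
R = -98 + 96 = -2 = 111111110
R = −(-2) = 2 = 000000010

2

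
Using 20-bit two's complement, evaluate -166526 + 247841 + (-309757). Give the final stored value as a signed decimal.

-228442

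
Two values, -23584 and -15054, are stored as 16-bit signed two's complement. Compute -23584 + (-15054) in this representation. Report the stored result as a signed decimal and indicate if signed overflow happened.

26898; overflow

-23584 → 1010001111100000
-15054 → 1100010100110010
  1010001111100000
+ 1100010100110010
= 0110100100010010  (discard carry-out 1)
Result 0110100100010010: MSB = 0 → value 26898.
Both addends are negative but the stored result is non-negative: signed overflow. The true value -23584 + (-15054) = -38638 lies outside [-32768, 32767].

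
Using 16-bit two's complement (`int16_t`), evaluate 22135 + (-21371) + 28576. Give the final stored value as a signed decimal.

22135 + (-21371) = 764 (0000001011111100)
764 + 28576 = 29340 (0111001010011100)

29340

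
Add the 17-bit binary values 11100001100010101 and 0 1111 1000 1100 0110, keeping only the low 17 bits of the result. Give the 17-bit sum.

01011101111011011

  11100001100010101
+ 01111100011000110
= 01011101111011011  (discard carry-out 1)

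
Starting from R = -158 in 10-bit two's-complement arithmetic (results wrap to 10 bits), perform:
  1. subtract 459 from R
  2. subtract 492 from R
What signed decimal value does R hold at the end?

-85

Start: R = -158 = 1101100010.
R = -158 − 459 = -617; wraps to 407 = 0110010111
R = 407 − 492 = -85 = 1110101011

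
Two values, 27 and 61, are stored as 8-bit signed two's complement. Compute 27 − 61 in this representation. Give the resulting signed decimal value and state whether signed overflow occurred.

-34; no overflow

27 → 00011011
61 → 00111101
Subtract via negate-and-add: invert 00111101 + 1 = 11000011 (i.e. -61).
  00011011
+ 11000011
= 11011110
Result 11011110: MSB = 1 → 222 − 256 = -34.
Addends (after negating the subtrahend) have opposite signs, so signed overflow cannot occur.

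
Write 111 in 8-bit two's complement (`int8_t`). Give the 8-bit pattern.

111 is non-negative, so write it directly in 8 bits: 01101111.

01101111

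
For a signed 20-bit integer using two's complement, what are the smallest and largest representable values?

Minimum: −2^19 = -524288.
Maximum: 2^19 − 1 = 524287.

min = -524288, max = 524287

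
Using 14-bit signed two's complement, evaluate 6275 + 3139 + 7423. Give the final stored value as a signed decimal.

453

6275 + 3139 = 9414 → wraps to -6970 (10010011000110)
-6970 + 7423 = 453 (00000111000101)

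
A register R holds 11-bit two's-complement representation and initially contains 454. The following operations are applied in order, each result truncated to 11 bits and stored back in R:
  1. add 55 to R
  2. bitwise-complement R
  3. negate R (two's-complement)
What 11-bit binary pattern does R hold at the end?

00111111110

Start: R = 454 = 00111000110.
R = 454 + 55 = 509 = 00111111101
R = NOT 00111111101 = 11000000010 = -510
R = −(-510) = 510 = 00111111110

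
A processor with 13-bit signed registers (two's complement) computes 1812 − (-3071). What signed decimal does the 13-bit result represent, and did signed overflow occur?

-3309; overflow

1812 → 0011100010100
-3071 → 1010000000001
Subtract via negate-and-add: invert 1010000000001 + 1 = 0101111111111 (i.e. 3071).
  0011100010100
+ 0101111111111
= 1001100010011
Result 1001100010011: MSB = 1 → 4883 − 8192 = -3309.
Both addends (after negating the subtrahend) are non-negative but the stored result is negative: signed overflow. The true value 1812 − (-3071) = 4883 lies outside [-4096, 4095].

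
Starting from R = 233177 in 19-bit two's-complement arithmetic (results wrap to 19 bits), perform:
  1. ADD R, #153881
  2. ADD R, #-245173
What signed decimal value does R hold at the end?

141885

Start: R = 233177 = 0111000111011011001.
R = 233177 + 153881 = 387058; wraps to -137230 = 1011110011111110010
R = -137230 + (-245173) = -382403; wraps to 141885 = 0100010101000111101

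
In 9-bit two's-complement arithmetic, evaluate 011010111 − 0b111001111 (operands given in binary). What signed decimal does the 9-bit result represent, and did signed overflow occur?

011010111 = 215 (signed)
0b111001111 → 111001111 = -49 (signed)
Subtract via negate-and-add: invert 111001111 + 1 = 000110001 (i.e. 49).
  011010111
+ 000110001
= 100001000
Result 100001000: MSB = 1 → 264 − 512 = -248.
Both addends (after negating the subtrahend) are non-negative but the stored result is negative: signed overflow. The true value 215 − (-49) = 264 lies outside [-256, 255].

-248; overflow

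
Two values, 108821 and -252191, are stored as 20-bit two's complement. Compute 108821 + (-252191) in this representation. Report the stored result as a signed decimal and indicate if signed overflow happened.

108821 → 00011010100100010101
-252191 → 11000010011011100001
  00011010100100010101
+ 11000010011011100001
= 11011100111111110110
Result 11011100111111110110: MSB = 1 → 905206 − 1048576 = -143370.
Addends have opposite signs, so signed overflow cannot occur.

-143370; no overflow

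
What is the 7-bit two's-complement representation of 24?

0011000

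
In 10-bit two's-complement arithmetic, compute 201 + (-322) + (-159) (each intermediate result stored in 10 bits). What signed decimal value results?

201 + (-322) = -121 (1110000111)
-121 + (-159) = -280 (1011101000)

-280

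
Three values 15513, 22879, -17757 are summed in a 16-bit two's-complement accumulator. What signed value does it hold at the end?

20635

15513 + 22879 = 38392 → wraps to -27144 (1001010111111000)
-27144 + (-17757) = -44901 → wraps to 20635 (0101000010011011)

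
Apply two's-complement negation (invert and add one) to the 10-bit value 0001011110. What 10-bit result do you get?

Invert: 1110100001. Add 1: 1110100010.
Check: 0001011110 = 94, 1110100010 = -94.

1110100010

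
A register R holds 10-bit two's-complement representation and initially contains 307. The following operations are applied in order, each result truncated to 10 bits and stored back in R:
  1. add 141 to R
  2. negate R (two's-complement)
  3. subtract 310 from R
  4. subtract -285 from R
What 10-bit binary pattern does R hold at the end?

Start: R = 307 = 0100110011.
R = 307 + 141 = 448 = 0111000000
R = −(448) = -448 = 1001000000
R = -448 − 310 = -758; wraps to 266 = 0100001010
R = 266 − (-285) = 551; wraps to -473 = 1000100111

1000100111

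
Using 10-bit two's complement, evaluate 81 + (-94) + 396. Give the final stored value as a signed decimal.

81 + (-94) = -13 (1111110011)
-13 + 396 = 383 (0101111111)

383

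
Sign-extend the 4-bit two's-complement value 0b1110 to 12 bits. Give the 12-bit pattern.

111111111110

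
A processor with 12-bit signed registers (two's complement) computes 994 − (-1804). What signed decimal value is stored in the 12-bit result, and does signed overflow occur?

994 → 001111100010
-1804 → 100011110100
Subtract via negate-and-add: invert 100011110100 + 1 = 011100001100 (i.e. 1804).
  001111100010
+ 011100001100
= 101011101110
Result 101011101110: MSB = 1 → 2798 − 4096 = -1298.
Both addends (after negating the subtrahend) are non-negative but the stored result is negative: signed overflow. The true value 994 − (-1804) = 2798 lies outside [-2048, 2047].

-1298; overflow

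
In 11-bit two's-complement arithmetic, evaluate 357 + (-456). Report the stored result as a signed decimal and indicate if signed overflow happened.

357 → 00101100101
-456 → 11000111000
  00101100101
+ 11000111000
= 11110011101
Result 11110011101: MSB = 1 → 1949 − 2048 = -99.
Addends have opposite signs, so signed overflow cannot occur.

-99; no overflow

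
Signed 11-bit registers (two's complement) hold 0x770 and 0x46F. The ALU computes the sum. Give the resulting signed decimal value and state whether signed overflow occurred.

0x770 = 11101110000 = -144 (signed)
0x46F = 10001101111 = -913 (signed)
  11101110000
+ 10001101111
= 01111011111  (discard carry-out 1)
Result 01111011111: MSB = 0 → value 991.
Both addends are negative but the stored result is non-negative: signed overflow. The true value -144 + (-913) = -1057 lies outside [-1024, 1023].

991; overflow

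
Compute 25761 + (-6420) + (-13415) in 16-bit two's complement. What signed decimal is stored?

5926

25761 + (-6420) = 19341 (0100101110001101)
19341 + (-13415) = 5926 (0001011100100110)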